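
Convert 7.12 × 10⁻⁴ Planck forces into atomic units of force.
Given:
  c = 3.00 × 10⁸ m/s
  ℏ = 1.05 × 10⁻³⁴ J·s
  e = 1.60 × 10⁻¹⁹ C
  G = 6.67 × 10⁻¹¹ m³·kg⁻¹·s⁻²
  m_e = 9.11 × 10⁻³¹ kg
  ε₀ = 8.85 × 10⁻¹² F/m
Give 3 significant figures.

Planck force: F_P = c⁴/G = 1.21 × 10⁴⁴ N
atomic unit of force: F_au = E_h/a₀ = m_e²e⁶/((4πε₀)³ℏ⁴) = 8.33 × 10⁻⁸ N
7.12 × 10⁻⁴ × 1.21 × 10⁴⁴ / 8.33 × 10⁻⁸ = 1.04 × 10⁴⁸

1.04 × 10⁴⁸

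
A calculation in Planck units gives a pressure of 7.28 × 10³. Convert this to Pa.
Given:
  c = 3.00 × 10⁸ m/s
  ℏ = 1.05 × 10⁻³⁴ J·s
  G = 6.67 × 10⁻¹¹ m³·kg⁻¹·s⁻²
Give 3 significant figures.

3.41 × 10¹¹⁷ Pa

One Planck pressure: p_P = c⁷/(ℏG²) = 4.68 × 10¹¹³ Pa.
7.28 × 10³ × 4.68 × 10¹¹³ Pa = 3.41 × 10¹¹⁷ Pa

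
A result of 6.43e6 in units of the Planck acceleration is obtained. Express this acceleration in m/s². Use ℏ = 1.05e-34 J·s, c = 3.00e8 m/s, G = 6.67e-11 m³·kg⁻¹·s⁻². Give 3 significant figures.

One Planck acceleration: a_P = √(c⁷/(ℏG)) = 5.59e51 m/s².
6.43e6 × 5.59e51 m/s² = 3.59e58 m/s²

3.59e58 m/s²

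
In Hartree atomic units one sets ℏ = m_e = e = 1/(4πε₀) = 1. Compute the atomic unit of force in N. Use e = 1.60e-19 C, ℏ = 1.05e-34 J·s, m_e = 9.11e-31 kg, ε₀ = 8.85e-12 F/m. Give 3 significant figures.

F_au = E_h/a₀ = m_e²e⁶/((4πε₀)³ℏ⁴)
E_h = 4.38e-18 J
a₀ = 5.26e-11 m
E_h/a₀ = 8.33e-8 N

8.33e-8 N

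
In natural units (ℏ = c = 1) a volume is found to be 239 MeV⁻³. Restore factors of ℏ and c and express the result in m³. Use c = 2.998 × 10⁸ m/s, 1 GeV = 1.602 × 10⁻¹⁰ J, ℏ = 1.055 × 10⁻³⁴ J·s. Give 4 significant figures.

1.839 × 10⁻³⁶ m³

Volume is [L]³ = [E]⁻³·(ℏc)³.
1 GeV⁻³ → (ℏc)³ × (1 GeV in J)⁻³ = 7.696 × 10⁻⁴⁸ m³.
Convert the energy scale: 239 MeV⁻³ = 2.39 × 10¹¹ GeV⁻³.
Result: 2.39 × 10¹¹ × 7.696 × 10⁻⁴⁸ = 1.839 × 10⁻³⁶ m³.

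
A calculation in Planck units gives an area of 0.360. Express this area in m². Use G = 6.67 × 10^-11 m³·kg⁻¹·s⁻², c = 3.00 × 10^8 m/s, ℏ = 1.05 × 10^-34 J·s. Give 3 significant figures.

9.34 × 10^-71 m²

One Planck area: A_P = ℏG/c³ = 2.59 × 10^-70 m².
0.360 × 2.59 × 10^-70 m² = 9.34 × 10^-71 m²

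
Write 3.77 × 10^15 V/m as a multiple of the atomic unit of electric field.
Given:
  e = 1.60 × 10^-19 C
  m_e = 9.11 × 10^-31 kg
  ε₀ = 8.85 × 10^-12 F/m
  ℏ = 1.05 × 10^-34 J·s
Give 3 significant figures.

7.24 × 10^3

atomic unit of electric field: E_au = E_h/(e a₀) = m_e²e⁵/((4πε₀)³ℏ⁴) = 5.20 × 10^11 V/m.
3.77 × 10^15 / 5.20 × 10^11 = 7.24 × 10^3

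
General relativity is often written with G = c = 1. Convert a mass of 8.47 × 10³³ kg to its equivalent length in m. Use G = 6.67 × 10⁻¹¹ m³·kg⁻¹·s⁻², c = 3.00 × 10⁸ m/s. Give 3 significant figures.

6.28 × 10⁶ m

In G = c = 1 units mass has dimensions of length; the conversion factor is G/c².
8.47 × 10³³ kg × (G/c²) = 6.28 × 10⁶ m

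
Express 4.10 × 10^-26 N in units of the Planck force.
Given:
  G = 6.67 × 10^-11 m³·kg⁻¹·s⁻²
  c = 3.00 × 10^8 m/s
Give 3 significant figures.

3.38 × 10^-70

Planck force: F_P = c⁴/G = 1.21 × 10^44 N.
4.10 × 10^-26 / 1.21 × 10^44 = 3.38 × 10^-70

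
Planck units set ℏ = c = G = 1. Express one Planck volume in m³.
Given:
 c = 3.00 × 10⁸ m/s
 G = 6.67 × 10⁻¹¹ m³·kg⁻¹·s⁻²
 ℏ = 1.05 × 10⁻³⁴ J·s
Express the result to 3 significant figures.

4.18 × 10⁻¹⁰⁵ m³

Dimensional analysis gives V_P = (ℏG/c³)^(3/2).
  = √(1.75 × 10⁻²⁰⁹)
  = 4.18 × 10⁻¹⁰⁵ m³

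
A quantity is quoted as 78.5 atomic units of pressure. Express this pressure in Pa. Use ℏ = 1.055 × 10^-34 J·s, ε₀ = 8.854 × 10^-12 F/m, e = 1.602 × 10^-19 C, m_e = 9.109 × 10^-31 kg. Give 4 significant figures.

One atomic unit of pressure: P_au = E_h/a₀³ = m_e⁴e¹⁰/((4πε₀)⁵ℏ⁸) = 2.929 × 10^13 Pa.
78.5 × 2.929 × 10^13 Pa = 2.299 × 10^15 Pa

2.299 × 10^15 Pa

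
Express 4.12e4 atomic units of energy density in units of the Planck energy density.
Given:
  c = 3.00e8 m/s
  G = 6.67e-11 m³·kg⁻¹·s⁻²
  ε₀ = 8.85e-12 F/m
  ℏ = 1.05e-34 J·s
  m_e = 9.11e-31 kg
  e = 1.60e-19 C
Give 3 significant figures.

2.65e-96

atomic unit of energy density: u_au = E_h/a₀³ = m_e⁴e¹⁰/((4πε₀)⁵ℏ⁸) = 3.01e13 J/m³
Planck energy density: u_P = c⁷/(ℏG²) = 4.68e113 J/m³
4.12e4 × 3.01e13 / 4.68e113 = 2.65e-96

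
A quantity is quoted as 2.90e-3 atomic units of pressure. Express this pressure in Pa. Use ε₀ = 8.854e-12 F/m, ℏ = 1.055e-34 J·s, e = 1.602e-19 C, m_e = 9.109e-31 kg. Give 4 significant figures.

One atomic unit of pressure: P_au = E_h/a₀³ = m_e⁴e¹⁰/((4πε₀)⁵ℏ⁸) = 2.929e13 Pa.
2.90e-3 × 2.929e13 Pa = 8.495e10 Pa

8.495e10 Pa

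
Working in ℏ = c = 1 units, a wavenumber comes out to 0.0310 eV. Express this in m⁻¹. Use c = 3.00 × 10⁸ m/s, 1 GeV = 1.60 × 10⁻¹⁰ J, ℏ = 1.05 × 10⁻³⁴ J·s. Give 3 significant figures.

Inverse length is [E]/(ℏc).
1 GeV → 1/(ℏc) × (1 GeV in J) = 5.08 × 10¹⁵ m⁻¹.
Convert the energy scale: 0.0310 eV = 3.10 × 10⁻¹¹ GeV.
Result: 3.10 × 10⁻¹¹ × 5.08 × 10¹⁵ = 1.57 × 10⁵ m⁻¹.

1.57 × 10⁵ m⁻¹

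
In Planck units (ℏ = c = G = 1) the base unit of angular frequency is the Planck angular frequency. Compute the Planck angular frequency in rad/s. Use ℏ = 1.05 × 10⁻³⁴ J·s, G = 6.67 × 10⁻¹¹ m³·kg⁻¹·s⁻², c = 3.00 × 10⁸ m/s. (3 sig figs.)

ω_P = √(c⁵/(ℏG))
  = √(3.47 × 10⁸⁶)
  = 1.86 × 10⁴³ rad/s

1.86 × 10⁴³ rad/s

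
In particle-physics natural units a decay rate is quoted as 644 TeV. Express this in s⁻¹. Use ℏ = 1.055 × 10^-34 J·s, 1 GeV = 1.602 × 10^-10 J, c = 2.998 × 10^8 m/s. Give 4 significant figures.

9.779 × 10^29 s⁻¹

A rate is [E]/ℏ; divide by ℏ.
1 GeV → 1/ℏ × (1 GeV in J) = 1.518 × 10^24 s⁻¹.
Convert the energy scale: 644 TeV = 6.44 × 10^5 GeV.
Result: 6.44 × 10^5 × 1.518 × 10^24 = 9.779 × 10^29 s⁻¹.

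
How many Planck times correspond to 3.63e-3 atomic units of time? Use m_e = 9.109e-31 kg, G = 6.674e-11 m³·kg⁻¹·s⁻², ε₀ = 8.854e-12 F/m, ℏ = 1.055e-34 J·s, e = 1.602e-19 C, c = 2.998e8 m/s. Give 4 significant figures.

atomic unit of time: τ_au = (4πε₀)²ℏ³/(m_e e⁴) = 2.423e-17 s
Planck time: t_P = √(ℏG/c⁵) = 5.392e-44 s
3.63e-3 × 2.423e-17 / 5.392e-44 = 1.631e24

1.631e24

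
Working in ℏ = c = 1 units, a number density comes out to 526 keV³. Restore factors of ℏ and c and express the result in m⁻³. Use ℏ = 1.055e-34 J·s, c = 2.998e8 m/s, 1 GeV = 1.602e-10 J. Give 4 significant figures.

6.835e31 m⁻³

Number density is [L]⁻³ = [E]³/(ℏc)³.
1 GeV³ → 1/(ℏc)³ × (1 GeV in J)³ = 1.299e47 m⁻³.
Convert the energy scale: 526 keV³ = 5.26e-16 GeV³.
Result: 5.26e-16 × 1.299e47 = 6.835e31 m⁻³.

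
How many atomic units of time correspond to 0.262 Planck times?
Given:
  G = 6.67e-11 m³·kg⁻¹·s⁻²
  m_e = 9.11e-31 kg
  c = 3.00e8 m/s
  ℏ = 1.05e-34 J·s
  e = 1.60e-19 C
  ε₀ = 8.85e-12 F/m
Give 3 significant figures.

5.87e-28

Planck time: t_P = √(ℏG/c⁵) = 5.37e-44 s
atomic unit of time: τ_au = (4πε₀)²ℏ³/(m_e e⁴) = 2.40e-17 s
0.262 × 5.37e-44 / 2.40e-17 = 5.87e-28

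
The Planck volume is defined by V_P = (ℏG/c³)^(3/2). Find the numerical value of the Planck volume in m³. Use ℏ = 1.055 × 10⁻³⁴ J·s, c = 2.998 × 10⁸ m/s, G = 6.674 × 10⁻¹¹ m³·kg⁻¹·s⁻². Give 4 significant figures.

V_P = (ℏG/c³)^(3/2)
  = √(1.784 × 10⁻²⁰⁹)
  = 4.224 × 10⁻¹⁰⁵ m³

4.224 × 10⁻¹⁰⁵ m³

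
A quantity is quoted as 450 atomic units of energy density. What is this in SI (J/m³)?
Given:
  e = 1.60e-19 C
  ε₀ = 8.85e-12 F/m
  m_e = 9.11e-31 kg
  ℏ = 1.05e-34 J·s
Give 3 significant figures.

One atomic unit of energy density: u_au = E_h/a₀³ = m_e⁴e¹⁰/((4πε₀)⁵ℏ⁸) = 3.01e13 J/m³.
450 × 3.01e13 J/m³ = 1.36e16 J/m³

1.36e16 J/m³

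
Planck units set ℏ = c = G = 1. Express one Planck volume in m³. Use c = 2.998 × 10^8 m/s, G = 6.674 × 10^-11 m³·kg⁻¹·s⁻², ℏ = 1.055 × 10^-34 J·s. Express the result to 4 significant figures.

4.224 × 10^-105 m³

From ℏ = c = G = 1 the volume scale is V_P = (ℏG/c³)^(3/2).
  = √(1.784 × 10^-209)
  = 4.224 × 10^-105 m³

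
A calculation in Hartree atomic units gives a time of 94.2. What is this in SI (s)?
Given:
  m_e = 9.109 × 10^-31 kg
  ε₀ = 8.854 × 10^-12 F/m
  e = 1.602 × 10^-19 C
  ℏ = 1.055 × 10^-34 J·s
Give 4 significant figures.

2.282 × 10^-15 s

One atomic unit of time: τ_au = (4πε₀)²ℏ³/(m_e e⁴) = 2.423 × 10^-17 s.
94.2 × 2.423 × 10^-17 s = 2.282 × 10^-15 s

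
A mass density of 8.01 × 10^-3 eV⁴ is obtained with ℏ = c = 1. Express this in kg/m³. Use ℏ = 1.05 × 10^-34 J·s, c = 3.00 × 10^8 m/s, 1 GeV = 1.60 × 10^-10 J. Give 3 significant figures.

Mass density is [E]/(c²[L]³) = [E]⁴/(ℏ³c⁵).
1 GeV⁴ → 1/(ℏ³c⁵) × (1 GeV in J)⁴ = 2.33 × 10^20 kg/m³.
Convert the energy scale: 8.01 × 10^-3 eV⁴ = 8.01 × 10^-39 GeV⁴.
Result: 8.01 × 10^-39 × 2.33 × 10^20 = 1.87 × 10^-18 kg/m³.

1.87 × 10^-18 kg/m³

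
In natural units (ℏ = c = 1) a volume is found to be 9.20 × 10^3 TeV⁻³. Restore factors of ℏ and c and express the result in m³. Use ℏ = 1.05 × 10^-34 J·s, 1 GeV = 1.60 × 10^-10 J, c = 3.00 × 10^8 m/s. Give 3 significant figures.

7.02 × 10^-53 m³

Volume is [L]³ = [E]⁻³·(ℏc)³.
1 GeV⁻³ → (ℏc)³ × (1 GeV in J)⁻³ = 7.63 × 10^-48 m³.
Convert the energy scale: 9.20 × 10^3 TeV⁻³ = 9.20 × 10^-6 GeV⁻³.
Result: 9.20 × 10^-6 × 7.63 × 10^-48 = 7.02 × 10^-53 m³.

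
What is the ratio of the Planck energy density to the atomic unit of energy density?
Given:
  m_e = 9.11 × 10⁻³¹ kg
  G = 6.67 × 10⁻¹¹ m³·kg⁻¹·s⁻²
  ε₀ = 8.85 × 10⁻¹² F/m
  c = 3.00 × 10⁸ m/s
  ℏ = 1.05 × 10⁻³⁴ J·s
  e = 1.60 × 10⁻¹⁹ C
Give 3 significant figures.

Planck energy density: u_P = c⁷/(ℏG²) = 4.68 × 10¹¹³ J/m³
atomic unit of energy density: u_au = E_h/a₀³ = m_e⁴e¹⁰/((4πε₀)⁵ℏ⁸) = 3.01 × 10¹³ J/m³
ratio = 4.68 × 10¹¹³ / 3.01 × 10¹³ = 1.55 × 10¹⁰⁰

1.55 × 10¹⁰⁰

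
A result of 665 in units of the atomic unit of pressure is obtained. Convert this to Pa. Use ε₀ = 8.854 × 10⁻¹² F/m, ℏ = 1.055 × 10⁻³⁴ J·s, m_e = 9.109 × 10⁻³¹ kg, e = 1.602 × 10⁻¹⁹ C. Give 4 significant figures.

1.948 × 10¹⁶ Pa

One atomic unit of pressure: P_au = E_h/a₀³ = m_e⁴e¹⁰/((4πε₀)⁵ℏ⁸) = 2.929 × 10¹³ Pa.
665 × 2.929 × 10¹³ Pa = 1.948 × 10¹⁶ Pa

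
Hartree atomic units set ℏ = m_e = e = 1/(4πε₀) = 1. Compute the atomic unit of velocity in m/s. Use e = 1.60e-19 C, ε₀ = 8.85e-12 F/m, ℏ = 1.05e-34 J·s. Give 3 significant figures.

From ℏ = m_e = e = 1/(4πε₀) = 1 the velocity scale is v_au = e²/(4πε₀ℏ).
  = 2.56e-38 / 1.17e-44
  = 2.19e6 m/s

2.19e6 m/s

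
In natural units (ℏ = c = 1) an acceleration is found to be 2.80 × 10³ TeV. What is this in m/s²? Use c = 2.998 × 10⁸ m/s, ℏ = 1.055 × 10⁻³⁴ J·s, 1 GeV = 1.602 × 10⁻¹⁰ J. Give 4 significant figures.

Acceleration is [L]/[T]² = c·[E]/ℏ.
1 GeV → c/ℏ × (1 GeV in J) = 4.552 × 10³² m/s².
Convert the energy scale: 2.80 × 10³ TeV = 2.80 × 10⁶ GeV.
Result: 2.80 × 10⁶ × 4.552 × 10³² = 1.275 × 10³⁹ m/s².

1.275 × 10³⁹ m/s²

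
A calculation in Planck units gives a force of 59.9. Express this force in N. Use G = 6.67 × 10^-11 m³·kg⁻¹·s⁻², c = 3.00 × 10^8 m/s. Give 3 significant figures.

One Planck force: F_P = c⁴/G = 1.21 × 10^44 N.
59.9 × 1.21 × 10^44 N = 7.27 × 10^45 N

7.27 × 10^45 N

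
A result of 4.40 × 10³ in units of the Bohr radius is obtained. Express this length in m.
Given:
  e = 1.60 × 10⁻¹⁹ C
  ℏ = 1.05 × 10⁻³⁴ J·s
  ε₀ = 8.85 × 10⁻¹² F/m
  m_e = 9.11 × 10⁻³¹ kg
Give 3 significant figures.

One Bohr radius: a₀ = 4πε₀ℏ²/(m_e e²) = 5.26 × 10⁻¹¹ m.
4.40 × 10³ × 5.26 × 10⁻¹¹ m = 2.31 × 10⁻⁷ m

2.31 × 10⁻⁷ m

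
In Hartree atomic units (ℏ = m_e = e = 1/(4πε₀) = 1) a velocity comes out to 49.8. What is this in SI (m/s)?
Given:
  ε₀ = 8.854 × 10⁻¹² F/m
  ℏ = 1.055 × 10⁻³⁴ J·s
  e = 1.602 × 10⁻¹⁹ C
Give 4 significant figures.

1.089 × 10⁸ m/s

One atomic unit of velocity: v_au = e²/(4πε₀ℏ) = 2.186 × 10⁶ m/s.
49.8 × 2.186 × 10⁶ m/s = 1.089 × 10⁸ m/s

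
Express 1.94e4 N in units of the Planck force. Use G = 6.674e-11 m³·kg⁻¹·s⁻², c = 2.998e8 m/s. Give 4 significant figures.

1.603e-40

Planck force: F_P = c⁴/G = 1.210e44 N.
1.94e4 / 1.210e44 = 1.603e-40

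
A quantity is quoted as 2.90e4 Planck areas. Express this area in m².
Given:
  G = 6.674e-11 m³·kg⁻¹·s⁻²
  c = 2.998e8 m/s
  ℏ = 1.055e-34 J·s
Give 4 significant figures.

7.578e-66 m²

One Planck area: A_P = ℏG/c³ = 2.613e-70 m².
2.90e4 × 2.613e-70 m² = 7.578e-66 m²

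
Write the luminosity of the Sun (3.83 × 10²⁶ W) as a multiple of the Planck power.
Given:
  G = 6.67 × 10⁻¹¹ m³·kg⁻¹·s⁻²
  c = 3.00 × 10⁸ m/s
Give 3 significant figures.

1.05 × 10⁻²⁶

Planck power: P_P = c⁵/G = 3.64 × 10⁵² W.
3.83 × 10²⁶ / 3.64 × 10⁵² = 1.05 × 10⁻²⁶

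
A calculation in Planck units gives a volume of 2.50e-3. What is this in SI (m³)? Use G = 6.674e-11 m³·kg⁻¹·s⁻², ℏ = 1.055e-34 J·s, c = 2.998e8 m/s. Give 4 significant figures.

1.056e-107 m³

One Planck volume: V_P = (ℏG/c³)^(3/2) = 4.224e-105 m³.
2.50e-3 × 4.224e-105 m³ = 1.056e-107 m³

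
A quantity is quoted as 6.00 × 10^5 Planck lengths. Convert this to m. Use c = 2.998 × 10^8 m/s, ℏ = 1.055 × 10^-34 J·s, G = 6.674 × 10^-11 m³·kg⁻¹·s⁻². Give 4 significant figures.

One Planck length: ℓ_P = √(ℏG/c³) = 1.616 × 10^-35 m.
6.00 × 10^5 × 1.616 × 10^-35 m = 9.699 × 10^-30 m

9.699 × 10^-30 m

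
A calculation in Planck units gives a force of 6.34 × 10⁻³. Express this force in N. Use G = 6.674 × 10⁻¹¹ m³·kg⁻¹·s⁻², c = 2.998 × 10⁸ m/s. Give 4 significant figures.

One Planck force: F_P = c⁴/G = 1.210 × 10⁴⁴ N.
6.34 × 10⁻³ × 1.210 × 10⁴⁴ N = 7.674 × 10⁴¹ N

7.674 × 10⁴¹ N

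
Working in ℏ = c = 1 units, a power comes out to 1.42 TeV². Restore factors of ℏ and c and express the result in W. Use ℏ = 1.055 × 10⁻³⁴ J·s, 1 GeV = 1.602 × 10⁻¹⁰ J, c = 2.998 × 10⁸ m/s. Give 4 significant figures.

Power is [E]/[T] = [E]²/ℏ.
1 GeV² → 1/ℏ × (1 GeV in J)² = 2.433 × 10¹⁴ W.
Convert the energy scale: 1.42 TeV² = 1.42 × 10⁶ GeV².
Result: 1.42 × 10⁶ × 2.433 × 10¹⁴ = 3.454 × 10²⁰ W.

3.454 × 10²⁰ W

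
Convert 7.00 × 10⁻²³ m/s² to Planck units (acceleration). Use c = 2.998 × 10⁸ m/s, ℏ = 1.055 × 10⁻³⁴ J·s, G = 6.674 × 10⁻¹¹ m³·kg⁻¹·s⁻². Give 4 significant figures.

Planck acceleration: a_P = √(c⁷/(ℏG)) = 5.560 × 10⁵¹ m/s².
7.00 × 10⁻²³ / 5.560 × 10⁵¹ = 1.259 × 10⁻⁷⁴

1.259 × 10⁻⁷⁴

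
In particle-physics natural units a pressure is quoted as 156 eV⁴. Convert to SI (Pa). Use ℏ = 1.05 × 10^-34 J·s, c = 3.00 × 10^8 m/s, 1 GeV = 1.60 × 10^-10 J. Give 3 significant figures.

3.27 × 10^3 Pa

Pressure is [E]/[L]³ = [E]⁴/(ℏc)³.
1 GeV⁴ → 1/(ℏc)³ × (1 GeV in J)⁴ = 2.10 × 10^37 Pa.
Convert the energy scale: 156 eV⁴ = 1.56 × 10^-34 GeV⁴.
Result: 1.56 × 10^-34 × 2.10 × 10^37 = 3.27 × 10^3 Pa.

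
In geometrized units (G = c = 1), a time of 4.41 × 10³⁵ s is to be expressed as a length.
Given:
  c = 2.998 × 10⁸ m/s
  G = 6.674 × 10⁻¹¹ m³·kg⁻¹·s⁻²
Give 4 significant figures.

Time → length via c.
4.41 × 10³⁵ s × (c) = 1.322 × 10⁴⁴ m

1.322 × 10⁴⁴ m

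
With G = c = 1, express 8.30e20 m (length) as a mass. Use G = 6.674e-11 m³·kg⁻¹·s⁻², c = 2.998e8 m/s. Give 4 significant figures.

1.118e48 kg

Length → mass via c²/G.
8.30e20 m × (c²/G) = 1.118e48 kg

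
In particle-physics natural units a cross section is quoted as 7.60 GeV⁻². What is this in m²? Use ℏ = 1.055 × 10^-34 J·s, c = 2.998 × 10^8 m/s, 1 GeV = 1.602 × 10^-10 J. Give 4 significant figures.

Area is [L]² = [E]⁻²·(ℏc)²; restore (ℏc)².
1 GeV⁻² → (ℏc)² × (1 GeV in J)⁻² = 3.898 × 10^-32 m².
Result: 7.60 × 3.898 × 10^-32 = 2.962 × 10^-31 m².

2.962 × 10^-31 m²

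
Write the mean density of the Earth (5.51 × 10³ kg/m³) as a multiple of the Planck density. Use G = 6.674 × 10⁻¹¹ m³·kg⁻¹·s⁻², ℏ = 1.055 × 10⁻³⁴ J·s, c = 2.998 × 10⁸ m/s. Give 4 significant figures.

Planck density: ρ_P = c⁵/(ℏG²) = 5.154 × 10⁹⁶ kg/m³.
5.51 × 10³ / 5.154 × 10⁹⁶ = 1.069 × 10⁻⁹³

1.069 × 10⁻⁹³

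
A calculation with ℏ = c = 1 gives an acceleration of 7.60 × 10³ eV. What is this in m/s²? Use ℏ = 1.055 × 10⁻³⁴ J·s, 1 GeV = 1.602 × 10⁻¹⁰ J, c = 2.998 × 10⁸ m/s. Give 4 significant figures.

Acceleration is [L]/[T]² = c·[E]/ℏ.
1 GeV → c/ℏ × (1 GeV in J) = 4.552 × 10³² m/s².
Convert the energy scale: 7.60 × 10³ eV = 7.60 × 10⁻⁶ GeV.
Result: 7.60 × 10⁻⁶ × 4.552 × 10³² = 3.460 × 10²⁷ m/s².

3.460 × 10²⁷ m/s²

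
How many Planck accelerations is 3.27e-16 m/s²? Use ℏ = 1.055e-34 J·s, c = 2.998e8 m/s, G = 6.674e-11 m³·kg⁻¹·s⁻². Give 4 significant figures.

Planck acceleration: a_P = √(c⁷/(ℏG)) = 5.560e51 m/s².
3.27e-16 / 5.560e51 = 5.881e-68

5.881e-68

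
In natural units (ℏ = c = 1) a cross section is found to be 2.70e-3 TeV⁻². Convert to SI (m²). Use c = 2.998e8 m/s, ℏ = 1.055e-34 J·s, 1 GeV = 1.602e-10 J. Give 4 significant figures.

1.052e-40 m²

Area is [L]² = [E]⁻²·(ℏc)²; restore (ℏc)².
1 GeV⁻² → (ℏc)² × (1 GeV in J)⁻² = 3.898e-32 m².
Convert the energy scale: 2.70e-3 TeV⁻² = 2.70e-9 GeV⁻².
Result: 2.70e-9 × 3.898e-32 = 1.052e-40 m².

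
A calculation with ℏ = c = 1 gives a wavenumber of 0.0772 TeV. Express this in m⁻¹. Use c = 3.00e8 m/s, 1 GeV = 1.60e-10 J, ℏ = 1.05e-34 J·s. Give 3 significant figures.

Inverse length is [E]/(ℏc).
1 GeV → 1/(ℏc) × (1 GeV in J) = 5.08e15 m⁻¹.
Convert the energy scale: 0.0772 TeV = 77.2 GeV.
Result: 77.2 × 5.08e15 = 3.92e17 m⁻¹.

3.92e17 m⁻¹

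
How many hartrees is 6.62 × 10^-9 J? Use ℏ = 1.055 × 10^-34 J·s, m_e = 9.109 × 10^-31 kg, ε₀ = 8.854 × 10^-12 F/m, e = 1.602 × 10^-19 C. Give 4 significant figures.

1.520 × 10^9

hartree: E_h = m_e e⁴/(4πε₀ℏ)² = 4.354 × 10^-18 J.
6.62 × 10^-9 / 4.354 × 10^-18 = 1.520 × 10^9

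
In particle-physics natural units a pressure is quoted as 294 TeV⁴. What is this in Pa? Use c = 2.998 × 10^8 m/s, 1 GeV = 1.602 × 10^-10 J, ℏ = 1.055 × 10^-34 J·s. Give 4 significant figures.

Pressure is [E]/[L]³ = [E]⁴/(ℏc)³.
1 GeV⁴ → 1/(ℏc)³ × (1 GeV in J)⁴ = 2.082 × 10^37 Pa.
Convert the energy scale: 294 TeV⁴ = 2.94 × 10^14 GeV⁴.
Result: 2.94 × 10^14 × 2.082 × 10^37 = 6.120 × 10^51 Pa.

6.120 × 10^51 Pa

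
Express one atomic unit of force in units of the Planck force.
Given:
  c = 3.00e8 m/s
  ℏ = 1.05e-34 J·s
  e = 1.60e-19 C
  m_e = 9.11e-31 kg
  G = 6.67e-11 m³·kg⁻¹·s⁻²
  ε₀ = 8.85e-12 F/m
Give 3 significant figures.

atomic unit of force: F_au = E_h/a₀ = m_e²e⁶/((4πε₀)³ℏ⁴) = 8.33e-8 N
Planck force: F_P = c⁴/G = 1.21e44 N
ratio = 8.33e-8 / 1.21e44 = 6.86e-52

6.86e-52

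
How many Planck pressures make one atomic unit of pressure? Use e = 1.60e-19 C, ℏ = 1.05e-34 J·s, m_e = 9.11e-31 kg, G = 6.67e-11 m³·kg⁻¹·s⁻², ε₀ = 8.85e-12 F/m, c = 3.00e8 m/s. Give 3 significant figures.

6.44e-101

atomic unit of pressure: P_au = E_h/a₀³ = m_e⁴e¹⁰/((4πε₀)⁵ℏ⁸) = 3.01e13 Pa
Planck pressure: p_P = c⁷/(ℏG²) = 4.68e113 Pa
ratio = 3.01e13 / 4.68e113 = 6.44e-101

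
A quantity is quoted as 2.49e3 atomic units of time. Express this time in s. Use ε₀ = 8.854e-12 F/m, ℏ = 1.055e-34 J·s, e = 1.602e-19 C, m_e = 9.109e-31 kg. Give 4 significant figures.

6.033e-14 s

One atomic unit of time: τ_au = (4πε₀)²ℏ³/(m_e e⁴) = 2.423e-17 s.
2.49e3 × 2.423e-17 s = 6.033e-14 s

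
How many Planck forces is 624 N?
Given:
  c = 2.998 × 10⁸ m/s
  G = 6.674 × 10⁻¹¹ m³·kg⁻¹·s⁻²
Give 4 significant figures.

5.155 × 10⁻⁴²

Planck force: F_P = c⁴/G = 1.210 × 10⁴⁴ N.
624 / 1.210 × 10⁴⁴ = 5.155 × 10⁻⁴²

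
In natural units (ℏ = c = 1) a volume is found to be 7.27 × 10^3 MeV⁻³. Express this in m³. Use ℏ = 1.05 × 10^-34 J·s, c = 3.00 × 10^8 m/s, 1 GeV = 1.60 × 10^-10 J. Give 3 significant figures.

5.55 × 10^-35 m³

Volume is [L]³ = [E]⁻³·(ℏc)³.
1 GeV⁻³ → (ℏc)³ × (1 GeV in J)⁻³ = 7.63 × 10^-48 m³.
Convert the energy scale: 7.27 × 10^3 MeV⁻³ = 7.27 × 10^12 GeV⁻³.
Result: 7.27 × 10^12 × 7.63 × 10^-48 = 5.55 × 10^-35 m³.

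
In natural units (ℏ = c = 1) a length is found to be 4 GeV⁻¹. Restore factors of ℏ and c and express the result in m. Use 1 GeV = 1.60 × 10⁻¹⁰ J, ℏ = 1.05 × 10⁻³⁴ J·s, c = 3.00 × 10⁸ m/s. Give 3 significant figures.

7.88 × 10⁻¹⁶ m

A length is [E]⁻¹ in ℏ=c=1; restore one factor of ℏc.
1 GeV⁻¹ → ℏc × (1 GeV in J)⁻¹ = 1.97 × 10⁻¹⁶ m.
Result: 4 × 1.97 × 10⁻¹⁶ = 7.88 × 10⁻¹⁶ m.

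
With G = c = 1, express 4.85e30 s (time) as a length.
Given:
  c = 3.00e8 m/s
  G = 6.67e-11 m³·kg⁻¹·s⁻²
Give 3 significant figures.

1.46e39 m

Time → length via c.
4.85e30 s × (c) = 1.46e39 m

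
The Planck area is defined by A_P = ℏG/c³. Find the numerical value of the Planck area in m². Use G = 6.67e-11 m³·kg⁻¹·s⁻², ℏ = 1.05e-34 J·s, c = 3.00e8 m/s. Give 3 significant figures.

2.59e-70 m²

A_P = ℏG/c³
  = 7.00e-45 / 2.70e25
  = 2.59e-70 m²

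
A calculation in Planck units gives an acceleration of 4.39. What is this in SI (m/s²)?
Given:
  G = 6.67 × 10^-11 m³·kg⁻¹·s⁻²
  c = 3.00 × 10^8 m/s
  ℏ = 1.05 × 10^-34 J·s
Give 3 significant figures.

One Planck acceleration: a_P = √(c⁷/(ℏG)) = 5.59 × 10^51 m/s².
4.39 × 5.59 × 10^51 m/s² = 2.45 × 10^52 m/s²

2.45 × 10^52 m/s²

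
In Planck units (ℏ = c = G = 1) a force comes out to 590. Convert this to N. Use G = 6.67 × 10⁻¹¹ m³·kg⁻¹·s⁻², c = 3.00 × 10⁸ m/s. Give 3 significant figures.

7.16 × 10⁴⁶ N

One Planck force: F_P = c⁴/G = 1.21 × 10⁴⁴ N.
590 × 1.21 × 10⁴⁴ N = 7.16 × 10⁴⁶ N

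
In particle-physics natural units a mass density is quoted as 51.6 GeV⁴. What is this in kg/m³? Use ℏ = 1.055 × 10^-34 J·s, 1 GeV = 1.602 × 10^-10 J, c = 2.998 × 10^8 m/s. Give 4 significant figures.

1.195 × 10^22 kg/m³

Mass density is [E]/(c²[L]³) = [E]⁴/(ℏ³c⁵).
1 GeV⁴ → 1/(ℏ³c⁵) × (1 GeV in J)⁴ = 2.316 × 10^20 kg/m³.
Result: 51.6 × 2.316 × 10^20 = 1.195 × 10^22 kg/m³.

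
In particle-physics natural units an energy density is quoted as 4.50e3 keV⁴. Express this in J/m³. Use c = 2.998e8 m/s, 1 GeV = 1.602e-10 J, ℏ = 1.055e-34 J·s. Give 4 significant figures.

[E]/[L]³ = [E]⁴/(ℏc)³; restore (ℏc)⁻³.
1 GeV⁴ → 1/(ℏc)³ × (1 GeV in J)⁴ = 2.082e37 J/m³.
Convert the energy scale: 4.50e3 keV⁴ = 4.50e-21 GeV⁴.
Result: 4.50e-21 × 2.082e37 = 9.367e16 J/m³.

9.367e16 J/m³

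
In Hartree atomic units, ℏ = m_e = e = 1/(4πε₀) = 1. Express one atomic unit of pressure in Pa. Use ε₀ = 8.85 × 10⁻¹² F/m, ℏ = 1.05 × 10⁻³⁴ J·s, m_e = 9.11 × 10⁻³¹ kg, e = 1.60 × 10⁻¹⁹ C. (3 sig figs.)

The unique combination of the constants set to 1 with dimensions of pressure is P_au = E_h/a₀³ = m_e⁴e¹⁰/((4πε₀)⁵ℏ⁸).
E_h = 4.38 × 10⁻¹⁸ J
a₀ = 5.26 × 10⁻¹¹ m
E_h/a₀³ = 3.01 × 10¹³ Pa

3.01 × 10¹³ Pa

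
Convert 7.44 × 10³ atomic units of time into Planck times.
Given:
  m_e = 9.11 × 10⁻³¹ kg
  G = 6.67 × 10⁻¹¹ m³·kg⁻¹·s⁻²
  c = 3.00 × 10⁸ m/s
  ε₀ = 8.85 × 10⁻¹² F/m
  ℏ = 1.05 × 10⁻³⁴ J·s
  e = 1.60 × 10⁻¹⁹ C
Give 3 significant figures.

atomic unit of time: τ_au = (4πε₀)²ℏ³/(m_e e⁴) = 2.40 × 10⁻¹⁷ s
Planck time: t_P = √(ℏG/c⁵) = 5.37 × 10⁻⁴⁴ s
7.44 × 10³ × 2.40 × 10⁻¹⁷ / 5.37 × 10⁻⁴⁴ = 3.32 × 10³⁰

3.32 × 10³⁰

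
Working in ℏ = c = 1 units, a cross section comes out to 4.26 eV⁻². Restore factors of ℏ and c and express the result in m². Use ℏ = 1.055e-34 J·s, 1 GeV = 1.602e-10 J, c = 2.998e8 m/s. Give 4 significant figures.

Area is [L]² = [E]⁻²·(ℏc)²; restore (ℏc)².
1 GeV⁻² → (ℏc)² × (1 GeV in J)⁻² = 3.898e-32 m².
Convert the energy scale: 4.26 eV⁻² = 4.26e18 GeV⁻².
Result: 4.26e18 × 3.898e-32 = 1.661e-13 m².

1.661e-13 m²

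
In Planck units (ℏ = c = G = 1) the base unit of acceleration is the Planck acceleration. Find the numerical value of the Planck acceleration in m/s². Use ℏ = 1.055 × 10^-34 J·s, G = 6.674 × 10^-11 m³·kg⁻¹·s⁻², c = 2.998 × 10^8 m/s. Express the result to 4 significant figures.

5.560 × 10^51 m/s²

a_P = √(c⁷/(ℏG))
  = √(3.092 × 10^103)
  = 5.560 × 10^51 m/s²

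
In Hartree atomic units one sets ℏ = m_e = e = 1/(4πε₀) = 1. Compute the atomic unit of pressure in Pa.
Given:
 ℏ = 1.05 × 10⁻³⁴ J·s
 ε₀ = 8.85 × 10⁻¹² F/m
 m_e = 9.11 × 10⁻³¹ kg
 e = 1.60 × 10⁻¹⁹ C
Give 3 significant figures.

3.01 × 10¹³ Pa

P_au = E_h/a₀³ = m_e⁴e¹⁰/((4πε₀)⁵ℏ⁸)
E_h = 4.38 × 10⁻¹⁸ J
a₀ = 5.26 × 10⁻¹¹ m
E_h/a₀³ = 3.01 × 10¹³ Pa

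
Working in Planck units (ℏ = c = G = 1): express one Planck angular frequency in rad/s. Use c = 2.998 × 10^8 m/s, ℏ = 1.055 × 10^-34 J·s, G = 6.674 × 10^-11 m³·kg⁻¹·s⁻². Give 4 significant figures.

1.855 × 10^43 rad/s

From ℏ = c = G = 1 the angular frequency scale is ω_P = √(c⁵/(ℏG)).
  = √(3.440 × 10^86)
  = 1.855 × 10^43 rad/s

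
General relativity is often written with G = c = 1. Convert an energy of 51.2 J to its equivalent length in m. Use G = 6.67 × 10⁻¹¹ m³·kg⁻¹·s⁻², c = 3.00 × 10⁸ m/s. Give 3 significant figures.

Energy → length via G/c⁴.
51.2 J × (G/c⁴) = 4.22 × 10⁻⁴³ m

4.22 × 10⁻⁴³ m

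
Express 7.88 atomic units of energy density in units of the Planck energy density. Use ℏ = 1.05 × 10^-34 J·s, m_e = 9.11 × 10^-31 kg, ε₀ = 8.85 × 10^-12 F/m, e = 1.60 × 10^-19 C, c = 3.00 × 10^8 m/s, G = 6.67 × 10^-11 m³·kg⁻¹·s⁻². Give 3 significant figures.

5.07 × 10^-100

atomic unit of energy density: u_au = E_h/a₀³ = m_e⁴e¹⁰/((4πε₀)⁵ℏ⁸) = 3.01 × 10^13 J/m³
Planck energy density: u_P = c⁷/(ℏG²) = 4.68 × 10^113 J/m³
7.88 × 3.01 × 10^13 / 4.68 × 10^113 = 5.07 × 10^-100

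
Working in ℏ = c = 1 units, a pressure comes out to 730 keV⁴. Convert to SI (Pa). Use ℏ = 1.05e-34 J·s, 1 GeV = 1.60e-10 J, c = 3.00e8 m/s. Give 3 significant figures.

Pressure is [E]/[L]³ = [E]⁴/(ℏc)³.
1 GeV⁴ → 1/(ℏc)³ × (1 GeV in J)⁴ = 2.10e37 Pa.
Convert the energy scale: 730 keV⁴ = 7.30e-22 GeV⁴.
Result: 7.30e-22 × 2.10e37 = 1.53e16 Pa.

1.53e16 Pa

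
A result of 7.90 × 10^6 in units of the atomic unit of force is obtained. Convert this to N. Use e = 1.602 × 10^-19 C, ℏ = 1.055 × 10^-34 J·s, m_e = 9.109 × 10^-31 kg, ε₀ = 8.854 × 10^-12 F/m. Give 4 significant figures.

One atomic unit of force: F_au = E_h/a₀ = m_e²e⁶/((4πε₀)³ℏ⁴) = 8.220 × 10^-8 N.
7.90 × 10^6 × 8.220 × 10^-8 N = 0.6494 N

0.6494 N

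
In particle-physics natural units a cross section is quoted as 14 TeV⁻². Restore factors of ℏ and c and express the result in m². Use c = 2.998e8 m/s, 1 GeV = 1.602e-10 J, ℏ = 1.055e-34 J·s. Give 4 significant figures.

5.457e-37 m²

Area is [L]² = [E]⁻²·(ℏc)²; restore (ℏc)².
1 GeV⁻² → (ℏc)² × (1 GeV in J)⁻² = 3.898e-32 m².
Convert the energy scale: 14 TeV⁻² = 1.40e-5 GeV⁻².
Result: 1.40e-5 × 3.898e-32 = 5.457e-37 m².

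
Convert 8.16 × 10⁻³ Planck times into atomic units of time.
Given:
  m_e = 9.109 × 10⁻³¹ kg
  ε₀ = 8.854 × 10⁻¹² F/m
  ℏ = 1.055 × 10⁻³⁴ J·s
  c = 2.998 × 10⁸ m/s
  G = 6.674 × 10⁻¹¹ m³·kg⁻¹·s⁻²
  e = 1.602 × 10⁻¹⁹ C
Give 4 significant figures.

Planck time: t_P = √(ℏG/c⁵) = 5.392 × 10⁻⁴⁴ s
atomic unit of time: τ_au = (4πε₀)²ℏ³/(m_e e⁴) = 2.423 × 10⁻¹⁷ s
8.16 × 10⁻³ × 5.392 × 10⁻⁴⁴ / 2.423 × 10⁻¹⁷ = 1.816 × 10⁻²⁹

1.816 × 10⁻²⁹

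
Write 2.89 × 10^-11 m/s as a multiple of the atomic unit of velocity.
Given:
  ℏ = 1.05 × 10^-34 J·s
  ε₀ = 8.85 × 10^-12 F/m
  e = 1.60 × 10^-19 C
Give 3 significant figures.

1.32 × 10^-17

atomic unit of velocity: v_au = e²/(4πε₀ℏ) = 2.19 × 10^6 m/s.
2.89 × 10^-11 / 2.19 × 10^6 = 1.32 × 10^-17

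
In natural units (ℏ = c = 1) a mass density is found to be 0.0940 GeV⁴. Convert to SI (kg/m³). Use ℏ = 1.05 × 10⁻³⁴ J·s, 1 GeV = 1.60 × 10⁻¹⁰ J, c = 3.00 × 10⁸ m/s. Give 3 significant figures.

2.19 × 10¹⁹ kg/m³

Mass density is [E]/(c²[L]³) = [E]⁴/(ℏ³c⁵).
1 GeV⁴ → 1/(ℏ³c⁵) × (1 GeV in J)⁴ = 2.33 × 10²⁰ kg/m³.
Result: 0.0940 × 2.33 × 10²⁰ = 2.19 × 10¹⁹ kg/m³.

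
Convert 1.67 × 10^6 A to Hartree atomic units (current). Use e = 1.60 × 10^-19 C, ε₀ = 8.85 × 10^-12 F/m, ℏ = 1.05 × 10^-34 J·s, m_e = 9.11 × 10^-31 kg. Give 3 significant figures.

atomic unit of electric current: I_au = e E_h/ℏ = m_e e⁵/((4πε₀)²ℏ³) = 6.67 × 10^-3 A.
1.67 × 10^6 / 6.67 × 10^-3 = 2.50 × 10^8

2.50 × 10^8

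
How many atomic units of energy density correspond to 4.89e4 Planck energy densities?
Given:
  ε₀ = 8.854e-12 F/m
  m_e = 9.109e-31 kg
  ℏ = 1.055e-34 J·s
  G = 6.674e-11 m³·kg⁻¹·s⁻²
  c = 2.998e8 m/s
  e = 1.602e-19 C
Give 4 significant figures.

Planck energy density: u_P = c⁷/(ℏG²) = 4.632e113 J/m³
atomic unit of energy density: u_au = E_h/a₀³ = m_e⁴e¹⁰/((4πε₀)⁵ℏ⁸) = 2.929e13 J/m³
4.89e4 × 4.632e113 / 2.929e13 = 7.733e104

7.733e104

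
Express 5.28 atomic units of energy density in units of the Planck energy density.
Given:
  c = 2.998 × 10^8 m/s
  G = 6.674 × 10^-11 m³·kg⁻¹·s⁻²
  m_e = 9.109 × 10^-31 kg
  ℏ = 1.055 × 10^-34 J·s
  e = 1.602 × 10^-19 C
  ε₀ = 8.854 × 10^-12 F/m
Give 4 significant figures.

atomic unit of energy density: u_au = E_h/a₀³ = m_e⁴e¹⁰/((4πε₀)⁵ℏ⁸) = 2.929 × 10^13 J/m³
Planck energy density: u_P = c⁷/(ℏG²) = 4.632 × 10^113 J/m³
5.28 × 2.929 × 10^13 / 4.632 × 10^113 = 3.339 × 10^-100

3.339 × 10^-100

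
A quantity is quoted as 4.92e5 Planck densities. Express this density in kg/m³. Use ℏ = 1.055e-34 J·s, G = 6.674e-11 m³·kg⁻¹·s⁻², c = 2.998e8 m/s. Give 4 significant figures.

2.536e102 kg/m³

One Planck density: ρ_P = c⁵/(ℏG²) = 5.154e96 kg/m³.
4.92e5 × 5.154e96 kg/m³ = 2.536e102 kg/m³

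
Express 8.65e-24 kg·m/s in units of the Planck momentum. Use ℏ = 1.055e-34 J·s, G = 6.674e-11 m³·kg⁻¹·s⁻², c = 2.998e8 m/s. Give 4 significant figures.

1.325e-24

Planck momentum: p_P = √(ℏc³/G) = 6.527 kg·m/s.
8.65e-24 / 6.527 = 1.325e-24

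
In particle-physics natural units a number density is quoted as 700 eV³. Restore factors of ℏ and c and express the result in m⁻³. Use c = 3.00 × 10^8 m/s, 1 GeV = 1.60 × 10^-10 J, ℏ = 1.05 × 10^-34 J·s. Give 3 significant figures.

9.17 × 10^22 m⁻³

Number density is [L]⁻³ = [E]³/(ℏc)³.
1 GeV³ → 1/(ℏc)³ × (1 GeV in J)³ = 1.31 × 10^47 m⁻³.
Convert the energy scale: 700 eV³ = 7.00 × 10^-25 GeV³.
Result: 7.00 × 10^-25 × 1.31 × 10^47 = 9.17 × 10^22 m⁻³.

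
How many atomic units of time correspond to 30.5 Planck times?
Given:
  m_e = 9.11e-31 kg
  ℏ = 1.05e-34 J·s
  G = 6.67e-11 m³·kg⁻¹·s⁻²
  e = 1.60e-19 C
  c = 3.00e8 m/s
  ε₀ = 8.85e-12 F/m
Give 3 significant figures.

6.83e-26

Planck time: t_P = √(ℏG/c⁵) = 5.37e-44 s
atomic unit of time: τ_au = (4πε₀)²ℏ³/(m_e e⁴) = 2.40e-17 s
30.5 × 5.37e-44 / 2.40e-17 = 6.83e-26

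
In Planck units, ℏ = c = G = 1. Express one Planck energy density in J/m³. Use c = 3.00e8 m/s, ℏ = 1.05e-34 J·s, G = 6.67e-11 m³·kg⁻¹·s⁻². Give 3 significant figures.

Dimensional analysis gives u_P = c⁷/(ℏG²).
  = 2.19e59 / 4.67e-55
  = 4.68e113 J/m³

4.68e113 J/m³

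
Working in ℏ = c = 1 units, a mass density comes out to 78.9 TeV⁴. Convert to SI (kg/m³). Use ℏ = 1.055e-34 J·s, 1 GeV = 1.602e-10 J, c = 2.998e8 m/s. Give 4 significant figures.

Mass density is [E]/(c²[L]³) = [E]⁴/(ℏ³c⁵).
1 GeV⁴ → 1/(ℏ³c⁵) × (1 GeV in J)⁴ = 2.316e20 kg/m³.
Convert the energy scale: 78.9 TeV⁴ = 7.89e13 GeV⁴.
Result: 7.89e13 × 2.316e20 = 1.827e34 kg/m³.

1.827e34 kg/m³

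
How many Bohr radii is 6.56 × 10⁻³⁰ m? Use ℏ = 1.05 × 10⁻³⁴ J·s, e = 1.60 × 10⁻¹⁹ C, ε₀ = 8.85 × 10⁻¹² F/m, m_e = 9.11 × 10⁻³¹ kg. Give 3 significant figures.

1.25 × 10⁻¹⁹

Bohr radius: a₀ = 4πε₀ℏ²/(m_e e²) = 5.26 × 10⁻¹¹ m.
6.56 × 10⁻³⁰ / 5.26 × 10⁻¹¹ = 1.25 × 10⁻¹⁹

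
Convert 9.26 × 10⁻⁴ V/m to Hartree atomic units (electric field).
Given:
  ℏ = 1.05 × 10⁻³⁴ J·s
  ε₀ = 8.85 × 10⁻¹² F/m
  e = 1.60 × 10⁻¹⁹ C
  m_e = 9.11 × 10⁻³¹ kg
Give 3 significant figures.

atomic unit of electric field: E_au = E_h/(e a₀) = m_e²e⁵/((4πε₀)³ℏ⁴) = 5.20 × 10¹¹ V/m.
9.26 × 10⁻⁴ / 5.20 × 10¹¹ = 1.78 × 10⁻¹⁵

1.78 × 10⁻¹⁵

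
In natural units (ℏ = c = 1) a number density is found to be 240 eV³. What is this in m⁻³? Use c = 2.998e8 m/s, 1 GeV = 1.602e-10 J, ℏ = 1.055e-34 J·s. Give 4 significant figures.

3.119e22 m⁻³

Number density is [L]⁻³ = [E]³/(ℏc)³.
1 GeV³ → 1/(ℏc)³ × (1 GeV in J)³ = 1.299e47 m⁻³.
Convert the energy scale: 240 eV³ = 2.40e-25 GeV³.
Result: 2.40e-25 × 1.299e47 = 3.119e22 m⁻³.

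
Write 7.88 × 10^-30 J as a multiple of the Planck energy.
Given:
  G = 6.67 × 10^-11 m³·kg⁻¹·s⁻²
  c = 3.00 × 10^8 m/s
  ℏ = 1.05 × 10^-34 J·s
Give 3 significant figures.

4.03 × 10^-39

Planck energy: E_P = √(ℏc⁵/G) = 1.96 × 10^9 J.
7.88 × 10^-30 / 1.96 × 10^9 = 4.03 × 10^-39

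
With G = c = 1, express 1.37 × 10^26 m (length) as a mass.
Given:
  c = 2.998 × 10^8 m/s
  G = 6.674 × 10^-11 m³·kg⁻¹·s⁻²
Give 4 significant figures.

Length → mass via c²/G.
1.37 × 10^26 m × (c²/G) = 1.845 × 10^53 kg

1.845 × 10^53 kg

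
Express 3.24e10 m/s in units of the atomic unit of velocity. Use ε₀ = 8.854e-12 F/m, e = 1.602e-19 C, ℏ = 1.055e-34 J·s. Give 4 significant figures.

atomic unit of velocity: v_au = e²/(4πε₀ℏ) = 2.186e6 m/s.
3.24e10 / 2.186e6 = 1.482e4

1.482e4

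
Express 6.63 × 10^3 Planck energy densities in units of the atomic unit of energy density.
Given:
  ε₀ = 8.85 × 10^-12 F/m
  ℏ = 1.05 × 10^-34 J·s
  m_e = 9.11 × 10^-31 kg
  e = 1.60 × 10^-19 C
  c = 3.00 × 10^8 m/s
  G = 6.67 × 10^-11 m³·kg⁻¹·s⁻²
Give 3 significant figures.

Planck energy density: u_P = c⁷/(ℏG²) = 4.68 × 10^113 J/m³
atomic unit of energy density: u_au = E_h/a₀³ = m_e⁴e¹⁰/((4πε₀)⁵ℏ⁸) = 3.01 × 10^13 J/m³
6.63 × 10^3 × 4.68 × 10^113 / 3.01 × 10^13 = 1.03 × 10^104

1.03 × 10^104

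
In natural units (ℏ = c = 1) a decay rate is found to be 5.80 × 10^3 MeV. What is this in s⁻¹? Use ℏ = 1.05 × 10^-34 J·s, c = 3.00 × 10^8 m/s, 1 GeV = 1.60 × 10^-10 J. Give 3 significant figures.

A rate is [E]/ℏ; divide by ℏ.
1 GeV → 1/ℏ × (1 GeV in J) = 1.52 × 10^24 s⁻¹.
Convert the energy scale: 5.80 × 10^3 MeV = 5.80 GeV.
Result: 5.80 × 1.52 × 10^24 = 8.84 × 10^24 s⁻¹.

8.84 × 10^24 s⁻¹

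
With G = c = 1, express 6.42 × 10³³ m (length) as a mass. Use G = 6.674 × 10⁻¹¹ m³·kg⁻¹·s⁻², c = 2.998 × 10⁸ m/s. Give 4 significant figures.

8.646 × 10⁶⁰ kg

Length → mass via c²/G.
6.42 × 10³³ m × (c²/G) = 8.646 × 10⁶⁰ kg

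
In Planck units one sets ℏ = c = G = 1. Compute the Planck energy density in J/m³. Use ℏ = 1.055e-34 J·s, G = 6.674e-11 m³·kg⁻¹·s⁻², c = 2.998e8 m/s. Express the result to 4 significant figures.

4.632e113 J/m³

u_P = c⁷/(ℏG²)
  = 2.177e59 / 4.699e-55
  = 4.632e113 J/m³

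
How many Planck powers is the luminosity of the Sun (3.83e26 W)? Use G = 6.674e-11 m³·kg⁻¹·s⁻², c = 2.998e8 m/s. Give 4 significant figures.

Planck power: P_P = c⁵/G = 3.629e52 W.
3.83e26 / 3.629e52 = 1.055e-26

1.055e-26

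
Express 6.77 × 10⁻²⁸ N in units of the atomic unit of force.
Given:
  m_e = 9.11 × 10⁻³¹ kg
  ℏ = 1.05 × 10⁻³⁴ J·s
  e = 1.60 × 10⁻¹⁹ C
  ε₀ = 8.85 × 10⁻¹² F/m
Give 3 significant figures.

8.13 × 10⁻²¹

atomic unit of force: F_au = E_h/a₀ = m_e²e⁶/((4πε₀)³ℏ⁴) = 8.33 × 10⁻⁸ N.
6.77 × 10⁻²⁸ / 8.33 × 10⁻⁸ = 8.13 × 10⁻²¹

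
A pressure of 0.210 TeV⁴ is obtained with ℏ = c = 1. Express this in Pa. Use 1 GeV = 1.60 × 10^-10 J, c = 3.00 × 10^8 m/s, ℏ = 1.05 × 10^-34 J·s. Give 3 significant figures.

4.40 × 10^48 Pa

Pressure is [E]/[L]³ = [E]⁴/(ℏc)³.
1 GeV⁴ → 1/(ℏc)³ × (1 GeV in J)⁴ = 2.10 × 10^37 Pa.
Convert the energy scale: 0.210 TeV⁴ = 2.10 × 10^11 GeV⁴.
Result: 2.10 × 10^11 × 2.10 × 10^37 = 4.40 × 10^48 Pa.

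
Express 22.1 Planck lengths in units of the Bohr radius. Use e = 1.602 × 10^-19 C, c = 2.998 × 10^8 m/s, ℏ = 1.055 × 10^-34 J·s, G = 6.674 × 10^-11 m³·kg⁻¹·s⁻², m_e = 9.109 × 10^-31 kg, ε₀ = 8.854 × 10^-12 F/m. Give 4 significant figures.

Planck length: ℓ_P = √(ℏG/c³) = 1.616 × 10^-35 m
Bohr radius: a₀ = 4πε₀ℏ²/(m_e e²) = 5.297 × 10^-11 m
22.1 × 1.616 × 10^-35 / 5.297 × 10^-11 = 6.744 × 10^-24

6.744 × 10^-24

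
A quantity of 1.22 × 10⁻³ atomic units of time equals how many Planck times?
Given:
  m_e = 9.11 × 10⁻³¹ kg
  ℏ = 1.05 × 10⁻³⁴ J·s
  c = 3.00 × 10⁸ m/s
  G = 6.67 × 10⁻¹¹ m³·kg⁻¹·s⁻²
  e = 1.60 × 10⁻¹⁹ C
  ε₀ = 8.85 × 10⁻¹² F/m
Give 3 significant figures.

5.45 × 10²³

atomic unit of time: τ_au = (4πε₀)²ℏ³/(m_e e⁴) = 2.40 × 10⁻¹⁷ s
Planck time: t_P = √(ℏG/c⁵) = 5.37 × 10⁻⁴⁴ s
1.22 × 10⁻³ × 2.40 × 10⁻¹⁷ / 5.37 × 10⁻⁴⁴ = 5.45 × 10²³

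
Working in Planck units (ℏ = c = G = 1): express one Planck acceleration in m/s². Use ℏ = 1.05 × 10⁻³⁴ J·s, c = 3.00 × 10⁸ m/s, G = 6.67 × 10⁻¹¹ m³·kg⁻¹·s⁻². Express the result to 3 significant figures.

5.59 × 10⁵¹ m/s²

From ℏ = c = G = 1 the acceleration scale is a_P = √(c⁷/(ℏG)).
  = √(3.12 × 10¹⁰³)
  = 5.59 × 10⁵¹ m/s²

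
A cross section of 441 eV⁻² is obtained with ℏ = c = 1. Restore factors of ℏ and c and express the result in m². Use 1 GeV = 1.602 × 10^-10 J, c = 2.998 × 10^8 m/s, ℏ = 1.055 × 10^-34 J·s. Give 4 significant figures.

1.719 × 10^-11 m²

Area is [L]² = [E]⁻²·(ℏc)²; restore (ℏc)².
1 GeV⁻² → (ℏc)² × (1 GeV in J)⁻² = 3.898 × 10^-32 m².
Convert the energy scale: 441 eV⁻² = 4.41 × 10^20 GeV⁻².
Result: 4.41 × 10^20 × 3.898 × 10^-32 = 1.719 × 10^-11 m².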